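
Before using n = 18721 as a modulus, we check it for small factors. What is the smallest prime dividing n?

97

18721 is odd.
Digit sum 19, not divisible by 3.
Ends in 1: not divisible by 5.
7: 18721 = 7·2674 + 3
11: 18721 = 11·1701 + 10
13: 18721 = 13·1440 + 1
17: 18721 = 17·1101 + 4
19: 18721 = 19·985 + 6
23: 18721 = 23·813 + 22
29: 18721 = 29·645 + 16
31: 18721 = 31·603 + 28
37: 18721 = 37·505 + 36
41: 18721 = 41·456 + 25
43: 18721 = 43·435 + 16
47: 18721 = 47·398 + 15
53: 18721 = 53·353 + 12
59: 18721 = 59·317 + 18
61: 18721 = 61·306 + 55
67: 18721 = 67·279 + 28
71: 18721 = 71·263 + 48
73: 18721 = 73·256 + 33
79: 18721 = 79·236 + 77
83: 18721 = 83·225 + 46
89: 18721 = 89·210 + 31
97: 18721 = 97·193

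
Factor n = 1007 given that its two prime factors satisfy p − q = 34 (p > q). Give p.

53

Since p = q + 34, we have 1007 = q(q + 34), so q² + 34q − 1007 = 0.
Discriminant: 34² + 4·1007 = 1156 + 4028 = 5184; √5184 = 72.
q = (−34 + 72)/2 = 19, and p = q + 34 = 53.
Check: 19 · 53 = 1007.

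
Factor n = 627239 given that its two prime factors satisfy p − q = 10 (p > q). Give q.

Since p = q + 10, we have 627239 = q(q + 10), so q² + 10q − 627239 = 0.
Discriminant: 10² + 4·627239 = 100 + 2508956 = 2509056; √2509056 = 1584.
q = (−10 + 1584)/2 = 787, and p = q + 10 = 797.
Check: 787 · 797 = 627239.

787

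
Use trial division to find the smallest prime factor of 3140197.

53

3140197 is odd.
Digit sum 25, not divisible by 3.
Ends in 7: not divisible by 5.
7: 3140197 = 7·448599 + 4
11: 3140197 = 11·285472 + 5
13: 3140197 = 13·241553 + 8
17: 3140197 = 17·184717 + 8
19: 3140197 = 19·165273 + 10
23: 3140197 = 23·136530 + 7
29: 3140197 = 29·108282 + 19
31: 3140197 = 31·101296 + 21
37: 3140197 = 37·84870 + 7
41: 3140197 = 41·76590 + 7
43: 3140197 = 43·73027 + 36
47: 3140197 = 47·66812 + 33
53: 3140197 = 53·59249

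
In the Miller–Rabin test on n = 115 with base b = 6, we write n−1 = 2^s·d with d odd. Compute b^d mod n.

115 − 1 = 114 = 2^1 · 57, so d = 57.
6^1 ≡ 6 (mod 115)
6^2 ≡ 6^2 = 36 ≡ 36 (mod 115)
6^4 ≡ 36^2 = 1296 ≡ 31 (mod 115)
6^8 ≡ 31^2 = 961 ≡ 41 (mod 115)
6^16 ≡ 41^2 = 1681 ≡ 71 (mod 115)
6^32 ≡ 71^2 = 5041 ≡ 96 (mod 115)
57 = 32 + 16 + 8 + 1 in binary powers of 2.
So 6^57 ≡ 96 · 71 · 41 · 6 ≡ 36 (mod 115).
Squaring chain: 36; never reaches −1, so base 6 is a Miller–Rabin witness that 115 is composite.

36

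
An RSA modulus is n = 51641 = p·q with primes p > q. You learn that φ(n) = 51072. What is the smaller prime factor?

φ(n) = (p−1)(q−1) = n − (p+q) + 1, so p + q = 51641 − 51072 + 1 = 570.
p and q are the roots of t² − 570t + 51641 = 0.
Discriminant: 570² − 4·51641 = 324900 − 206564 = 118336; √118336 = 344.
q = (570 − 344)/2 = 113, p = (570 + 344)/2 = 457.
Check: 113 · 457 = 51641.

113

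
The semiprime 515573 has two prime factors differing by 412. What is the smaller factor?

541

Since p = q + 412, we have 515573 = q(q + 412), so q² + 412q − 515573 = 0.
Discriminant: 412² + 4·515573 = 169744 + 2062292 = 2232036; √2232036 = 1494.
q = (−412 + 1494)/2 = 541, and p = q + 412 = 953.
Check: 541 · 953 = 515573.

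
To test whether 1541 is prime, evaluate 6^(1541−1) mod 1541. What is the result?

6^1 ≡ 6 (mod 1541)
6^2 ≡ 6^2 = 36 ≡ 36 (mod 1541)
6^4 ≡ 36^2 = 1296 ≡ 1296 (mod 1541)
6^8 ≡ 1296^2 = 1679616 ≡ 1467 (mod 1541)
6^16 ≡ 1467^2 = 2152089 ≡ 853 (mod 1541)
6^32 ≡ 853^2 = 727609 ≡ 257 (mod 1541)
6^64 ≡ 257^2 = 66049 ≡ 1327 (mod 1541)
6^128 ≡ 1327^2 = 1760929 ≡ 1107 (mod 1541)
6^256 ≡ 1107^2 = 1225449 ≡ 354 (mod 1541)
6^512 ≡ 354^2 = 125316 ≡ 495 (mod 1541)
6^1024 ≡ 495^2 = 245025 ≡ 6 (mod 1541)
1540 = 1024 + 512 + 4 in binary powers of 2.
So 6^1540 ≡ 6 · 495 · 1296 ≡ 1243 (mod 1541).
Since 1243 ≠ 1, base 6 is a Fermat witness: 1541 is composite.

1243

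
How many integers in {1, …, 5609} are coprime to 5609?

5460

Factor: 5609 = 71 · 79.
φ(5609) = (71−1) · (79−1) = 70 · 78 = 5460.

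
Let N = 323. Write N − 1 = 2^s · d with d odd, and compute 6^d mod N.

244

323 − 1 = 322 = 2^1 · 161, so d = 161.
6^1 ≡ 6 (mod 323)
6^2 ≡ 6^2 = 36 ≡ 36 (mod 323)
6^4 ≡ 36^2 = 1296 ≡ 4 (mod 323)
6^8 ≡ 4^2 = 16 ≡ 16 (mod 323)
6^16 ≡ 16^2 = 256 ≡ 256 (mod 323)
6^32 ≡ 256^2 = 65536 ≡ 290 (mod 323)
6^64 ≡ 290^2 = 84100 ≡ 120 (mod 323)
6^128 ≡ 120^2 = 14400 ≡ 188 (mod 323)
161 = 128 + 32 + 1 in binary powers of 2.
So 6^161 ≡ 188 · 290 · 6 ≡ 244 (mod 323).
Squaring chain: 244; never reaches −1, so base 6 is a Miller–Rabin witness that 323 is composite.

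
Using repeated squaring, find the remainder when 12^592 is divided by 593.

12^1 ≡ 12 (mod 593)
12^2 ≡ 12^2 = 144 ≡ 144 (mod 593)
12^4 ≡ 144^2 = 20736 ≡ 574 (mod 593)
12^8 ≡ 574^2 = 329476 ≡ 361 (mod 593)
12^16 ≡ 361^2 = 130321 ≡ 454 (mod 593)
12^32 ≡ 454^2 = 206116 ≡ 345 (mod 593)
12^64 ≡ 345^2 = 119025 ≡ 425 (mod 593)
12^128 ≡ 425^2 = 180625 ≡ 353 (mod 593)
12^256 ≡ 353^2 = 124609 ≡ 79 (mod 593)
12^512 ≡ 79^2 = 6241 ≡ 311 (mod 593)
592 = 512 + 64 + 16 in binary powers of 2.
So 12^592 ≡ 311 · 425 · 454 ≡ 1 (mod 593).
Since the result is 1, base 12 gives no evidence that 593 is composite.

1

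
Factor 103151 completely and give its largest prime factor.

103151 = 19 · 5429
5429 = 61 · 89
89 is prime.
So 103151 = 19 · 61 · 89; the largest prime factor is 89.

89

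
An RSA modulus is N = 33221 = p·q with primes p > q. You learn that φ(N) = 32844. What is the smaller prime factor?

139

φ(n) = (p−1)(q−1) = n − (p+q) + 1, so p + q = 33221 − 32844 + 1 = 378.
p and q are the roots of t² − 378t + 33221 = 0.
Discriminant: 378² − 4·33221 = 142884 − 132884 = 10000; √10000 = 100.
q = (378 − 100)/2 = 139, p = (378 + 100)/2 = 239.
Check: 139 · 239 = 33221.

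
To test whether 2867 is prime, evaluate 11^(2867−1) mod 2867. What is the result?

914

11^1 ≡ 11 (mod 2867)
11^2 ≡ 11^2 = 121 ≡ 121 (mod 2867)
11^4 ≡ 121^2 = 14641 ≡ 306 (mod 2867)
11^8 ≡ 306^2 = 93636 ≡ 1892 (mod 2867)
11^16 ≡ 1892^2 = 3579664 ≡ 1648 (mod 2867)
11^32 ≡ 1648^2 = 2715904 ≡ 855 (mod 2867)
11^64 ≡ 855^2 = 731025 ≡ 2807 (mod 2867)
11^128 ≡ 2807^2 = 7879249 ≡ 733 (mod 2867)
11^256 ≡ 733^2 = 537289 ≡ 1160 (mod 2867)
11^512 ≡ 1160^2 = 1345600 ≡ 977 (mod 2867)
11^1024 ≡ 977^2 = 954529 ≡ 2685 (mod 2867)
11^2048 ≡ 2685^2 = 7209225 ≡ 1587 (mod 2867)
2866 = 2048 + 512 + 256 + 32 + 16 + 2 in binary powers of 2.
So 11^2866 ≡ 1587 · 977 · 1160 · 855 · 1648 · 121 ≡ 914 (mod 2867).
Since 914 ≠ 1, base 11 is a Fermat witness: 2867 is composite.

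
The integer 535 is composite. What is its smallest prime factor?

535 is odd.
Digit sum 13, not divisible by 3.
Ends in 5: divisible by 5.

5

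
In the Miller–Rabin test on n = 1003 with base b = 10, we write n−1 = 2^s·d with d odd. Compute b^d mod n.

516

1003 − 1 = 1002 = 2^1 · 501, so d = 501.
10^1 ≡ 10 (mod 1003)
10^2 ≡ 10^2 = 100 ≡ 100 (mod 1003)
10^4 ≡ 100^2 = 10000 ≡ 973 (mod 1003)
10^8 ≡ 973^2 = 946729 ≡ 900 (mod 1003)
10^16 ≡ 900^2 = 810000 ≡ 579 (mod 1003)
10^32 ≡ 579^2 = 335241 ≡ 239 (mod 1003)
10^64 ≡ 239^2 = 57121 ≡ 953 (mod 1003)
10^128 ≡ 953^2 = 908209 ≡ 494 (mod 1003)
10^256 ≡ 494^2 = 244036 ≡ 307 (mod 1003)
501 = 256 + 128 + 64 + 32 + 16 + 4 + 1 in binary powers of 2.
So 10^501 ≡ 307 · 494 · 953 · 239 · 579 · 973 · 10 ≡ 516 (mod 1003).
Squaring chain: 516; never reaches −1, so base 10 is a Miller–Rabin witness that 1003 is composite.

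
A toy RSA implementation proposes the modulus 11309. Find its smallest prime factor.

11309 is odd.
Digit sum 14, not divisible by 3.
Ends in 9: not divisible by 5.
7: 11309 = 7·1615 + 4
11: 11309 = 11·1028 + 1
13: 11309 = 13·869 + 12
17: 11309 = 17·665 + 4
19: 11309 = 19·595 + 4
23: 11309 = 23·491 + 16
29: 11309 = 29·389 + 28
31: 11309 = 31·364 + 25
37: 11309 = 37·305 + 24
41: 11309 = 41·275 + 34
43: 11309 = 43·263

43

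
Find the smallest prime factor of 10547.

10547 is odd.
Digit sum 17, not divisible by 3.
Ends in 7: not divisible by 5.
7: 10547 = 7·1506 + 5
11: 10547 = 11·958 + 9
13: 10547 = 13·811 + 4
17: 10547 = 17·620 + 7
19: 10547 = 19·555 + 2
23: 10547 = 23·458 + 13
29: 10547 = 29·363 + 20
31: 10547 = 31·340 + 7
37: 10547 = 37·285 + 2
41: 10547 = 41·257 + 10
43: 10547 = 43·245 + 12
47: 10547 = 47·224 + 19
53: 10547 = 53·199

53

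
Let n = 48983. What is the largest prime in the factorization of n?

48983 = 11 · 4453
4453 = 61 · 73
73 is prime.
So 48983 = 11 · 61 · 73; the largest prime factor is 73.

73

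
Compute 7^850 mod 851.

7^1 ≡ 7 (mod 851)
7^2 ≡ 7^2 = 49 ≡ 49 (mod 851)
7^4 ≡ 49^2 = 2401 ≡ 699 (mod 851)
7^8 ≡ 699^2 = 488601 ≡ 127 (mod 851)
7^16 ≡ 127^2 = 16129 ≡ 811 (mod 851)
7^32 ≡ 811^2 = 657721 ≡ 749 (mod 851)
7^64 ≡ 749^2 = 561001 ≡ 192 (mod 851)
7^128 ≡ 192^2 = 36864 ≡ 271 (mod 851)
7^256 ≡ 271^2 = 73441 ≡ 255 (mod 851)
7^512 ≡ 255^2 = 65025 ≡ 349 (mod 851)
850 = 512 + 256 + 64 + 16 + 2 in binary powers of 2.
So 7^850 ≡ 349 · 255 · 192 · 811 · 49 ≡ 255 (mod 851).
Since 255 ≠ 1, base 7 is a Fermat witness: 851 is composite.

255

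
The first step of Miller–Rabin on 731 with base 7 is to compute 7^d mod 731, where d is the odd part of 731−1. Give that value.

295

731 − 1 = 730 = 2^1 · 365, so d = 365.
7^1 ≡ 7 (mod 731)
7^2 ≡ 7^2 = 49 ≡ 49 (mod 731)
7^4 ≡ 49^2 = 2401 ≡ 208 (mod 731)
7^8 ≡ 208^2 = 43264 ≡ 135 (mod 731)
7^16 ≡ 135^2 = 18225 ≡ 681 (mod 731)
7^32 ≡ 681^2 = 463761 ≡ 307 (mod 731)
7^64 ≡ 307^2 = 94249 ≡ 681 (mod 731)
7^128 ≡ 681^2 = 463761 ≡ 307 (mod 731)
7^256 ≡ 307^2 = 94249 ≡ 681 (mod 731)
365 = 256 + 64 + 32 + 8 + 4 + 1 in binary powers of 2.
So 7^365 ≡ 681 · 681 · 307 · 135 · 208 · 7 ≡ 295 (mod 731).
Squaring chain: 295; never reaches −1, so base 7 is a Miller–Rabin witness that 731 is composite.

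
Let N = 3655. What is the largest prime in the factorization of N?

3655 = 5 · 731
731 = 17 · 43
43 is prime.
So 3655 = 5 · 17 · 43; the largest prime factor is 43.

43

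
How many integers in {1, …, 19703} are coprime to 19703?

17280

Factor: 19703 = 17 · 19 · 61.
φ(19703) = (17−1) · (19−1) · (61−1) = 16 · 18 · 60 = 17280.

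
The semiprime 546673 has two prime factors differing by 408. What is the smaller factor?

563

Since p = q + 408, we have 546673 = q(q + 408), so q² + 408q − 546673 = 0.
Discriminant: 408² + 4·546673 = 166464 + 2186692 = 2353156; √2353156 = 1534.
q = (−408 + 1534)/2 = 563, and p = q + 408 = 971.
Check: 563 · 971 = 546673.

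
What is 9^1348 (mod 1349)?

1068

9^1 ≡ 9 (mod 1349)
9^2 ≡ 9^2 = 81 ≡ 81 (mod 1349)
9^4 ≡ 81^2 = 6561 ≡ 1165 (mod 1349)
9^8 ≡ 1165^2 = 1357225 ≡ 131 (mod 1349)
9^16 ≡ 131^2 = 17161 ≡ 973 (mod 1349)
9^32 ≡ 973^2 = 946729 ≡ 1080 (mod 1349)
9^64 ≡ 1080^2 = 1166400 ≡ 864 (mod 1349)
9^128 ≡ 864^2 = 746496 ≡ 499 (mod 1349)
9^256 ≡ 499^2 = 249001 ≡ 785 (mod 1349)
9^512 ≡ 785^2 = 616225 ≡ 1081 (mod 1349)
9^1024 ≡ 1081^2 = 1168561 ≡ 327 (mod 1349)
1348 = 1024 + 256 + 64 + 4 in binary powers of 2.
So 9^1348 ≡ 327 · 785 · 864 · 1165 ≡ 1068 (mod 1349).
Since 1068 ≠ 1, base 9 is a Fermat witness: 1349 is composite.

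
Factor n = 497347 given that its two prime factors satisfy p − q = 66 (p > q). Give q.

673

Since p = q + 66, we have 497347 = q(q + 66), so q² + 66q − 497347 = 0.
Discriminant: 66² + 4·497347 = 4356 + 1989388 = 1993744; √1993744 = 1412.
q = (−66 + 1412)/2 = 673, and p = q + 66 = 739.
Check: 673 · 739 = 497347.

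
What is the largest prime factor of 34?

34 = 2 · 17
17 is prime.
So 34 = 2 · 17; the largest prime factor is 17.

17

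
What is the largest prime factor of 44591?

61

44591 = 17 · 2623
2623 = 43 · 61
61 is prime.
So 44591 = 17 · 43 · 61; the largest prime factor is 61.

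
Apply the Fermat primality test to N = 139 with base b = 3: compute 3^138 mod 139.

3^1 ≡ 3 (mod 139)
3^2 ≡ 3^2 = 9 ≡ 9 (mod 139)
3^4 ≡ 9^2 = 81 ≡ 81 (mod 139)
3^8 ≡ 81^2 = 6561 ≡ 28 (mod 139)
3^16 ≡ 28^2 = 784 ≡ 89 (mod 139)
3^32 ≡ 89^2 = 7921 ≡ 137 (mod 139)
3^64 ≡ 137^2 = 18769 ≡ 4 (mod 139)
3^128 ≡ 4^2 = 16 ≡ 16 (mod 139)
138 = 128 + 8 + 2 in binary powers of 2.
So 3^138 ≡ 16 · 28 · 9 ≡ 1 (mod 139).
Since the result is 1, base 3 gives no evidence that 139 is composite.

1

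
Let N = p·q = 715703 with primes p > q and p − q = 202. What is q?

Since p = q + 202, we have 715703 = q(q + 202), so q² + 202q − 715703 = 0.
Discriminant: 202² + 4·715703 = 40804 + 2862812 = 2903616; √2903616 = 1704.
q = (−202 + 1704)/2 = 751, and p = q + 202 = 953.
Check: 751 · 953 = 715703.

751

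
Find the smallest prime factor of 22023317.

89

22023317 is odd.
Digit sum 20, not divisible by 3.
Ends in 7: not divisible by 5.
7: 22023317 = 7·3146188 + 1
11: 22023317 = 11·2002119 + 8
13: 22023317 = 13·1694101 + 4
17: 22023317 = 17·1295489 + 4
19: 22023317 = 19·1159121 + 18
23: 22023317 = 23·957535 + 12
29: 22023317 = 29·759424 + 21
31: 22023317 = 31·710429 + 18
37: 22023317 = 37·595224 + 29
41: 22023317 = 41·537154 + 3
43: 22023317 = 43·512170 + 7
47: 22023317 = 47·468581 + 10
53: 22023317 = 53·415534 + 15
59: 22023317 = 59·373276 + 33
61: 22023317 = 61·361037 + 60
67: 22023317 = 67·328706 + 15
71: 22023317 = 71·310187 + 40
73: 22023317 = 73·301689 + 20
79: 22023317 = 79·278776 + 13
83: 22023317 = 83·265341 + 14
89: 22023317 = 89·247453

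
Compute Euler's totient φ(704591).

Factor: 704591 = 37 · 137 · 139.
φ(704591) = (37−1) · (137−1) · (139−1) = 36 · 136 · 138 = 675648.

675648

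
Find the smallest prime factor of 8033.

29

8033 is odd.
Digit sum 14, not divisible by 3.
Ends in 3: not divisible by 5.
7: 8033 = 7·1147 + 4
11: 8033 = 11·730 + 3
13: 8033 = 13·617 + 12
17: 8033 = 17·472 + 9
19: 8033 = 19·422 + 15
23: 8033 = 23·349 + 6
29: 8033 = 29·277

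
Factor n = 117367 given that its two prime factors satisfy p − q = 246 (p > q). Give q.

241

Since p = q + 246, we have 117367 = q(q + 246), so q² + 246q − 117367 = 0.
Discriminant: 246² + 4·117367 = 60516 + 469468 = 529984; √529984 = 728.
q = (−246 + 728)/2 = 241, and p = q + 246 = 487.
Check: 241 · 487 = 117367.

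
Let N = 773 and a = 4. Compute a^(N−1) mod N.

4^1 ≡ 4 (mod 773)
4^2 ≡ 4^2 = 16 ≡ 16 (mod 773)
4^4 ≡ 16^2 = 256 ≡ 256 (mod 773)
4^8 ≡ 256^2 = 65536 ≡ 604 (mod 773)
4^16 ≡ 604^2 = 364816 ≡ 733 (mod 773)
4^32 ≡ 733^2 = 537289 ≡ 54 (mod 773)
4^64 ≡ 54^2 = 2916 ≡ 597 (mod 773)
4^128 ≡ 597^2 = 356409 ≡ 56 (mod 773)
4^256 ≡ 56^2 = 3136 ≡ 44 (mod 773)
4^512 ≡ 44^2 = 1936 ≡ 390 (mod 773)
772 = 512 + 256 + 4 in binary powers of 2.
So 4^772 ≡ 390 · 44 · 256 ≡ 1 (mod 773).
Since the result is 1, base 4 gives no evidence that 773 is composite.

1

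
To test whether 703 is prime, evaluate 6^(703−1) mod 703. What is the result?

6^1 ≡ 6 (mod 703)
6^2 ≡ 6^2 = 36 ≡ 36 (mod 703)
6^4 ≡ 36^2 = 1296 ≡ 593 (mod 703)
6^8 ≡ 593^2 = 351649 ≡ 149 (mod 703)
6^16 ≡ 149^2 = 22201 ≡ 408 (mod 703)
6^32 ≡ 408^2 = 166464 ≡ 556 (mod 703)
6^64 ≡ 556^2 = 309136 ≡ 519 (mod 703)
6^128 ≡ 519^2 = 269361 ≡ 112 (mod 703)
6^256 ≡ 112^2 = 12544 ≡ 593 (mod 703)
6^512 ≡ 593^2 = 351649 ≡ 149 (mod 703)
702 = 512 + 128 + 32 + 16 + 8 + 4 + 2 in binary powers of 2.
So 6^702 ≡ 149 · 112 · 556 · 408 · 149 · 593 · 36 ≡ 628 (mod 703).
Since 628 ≠ 1, base 6 is a Fermat witness: 703 is composite.

628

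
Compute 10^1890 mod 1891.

10^1 ≡ 10 (mod 1891)
10^2 ≡ 10^2 = 100 ≡ 100 (mod 1891)
10^4 ≡ 100^2 = 10000 ≡ 545 (mod 1891)
10^8 ≡ 545^2 = 297025 ≡ 138 (mod 1891)
10^16 ≡ 138^2 = 19044 ≡ 134 (mod 1891)
10^32 ≡ 134^2 = 17956 ≡ 937 (mod 1891)
10^64 ≡ 937^2 = 877969 ≡ 545 (mod 1891)
10^128 ≡ 545^2 = 297025 ≡ 138 (mod 1891)
10^256 ≡ 138^2 = 19044 ≡ 134 (mod 1891)
10^512 ≡ 134^2 = 17956 ≡ 937 (mod 1891)
10^1024 ≡ 937^2 = 877969 ≡ 545 (mod 1891)
1890 = 1024 + 512 + 256 + 64 + 32 + 2 in binary powers of 2.
So 10^1890 ≡ 545 · 937 · 134 · 545 · 937 · 100 ≡ 1768 (mod 1891).
Since 1768 ≠ 1, base 10 is a Fermat witness: 1891 is composite.

1768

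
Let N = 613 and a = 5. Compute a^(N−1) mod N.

1

5^1 ≡ 5 (mod 613)
5^2 ≡ 5^2 = 25 ≡ 25 (mod 613)
5^4 ≡ 25^2 = 625 ≡ 12 (mod 613)
5^8 ≡ 12^2 = 144 ≡ 144 (mod 613)
5^16 ≡ 144^2 = 20736 ≡ 507 (mod 613)
5^32 ≡ 507^2 = 257049 ≡ 202 (mod 613)
5^64 ≡ 202^2 = 40804 ≡ 346 (mod 613)
5^128 ≡ 346^2 = 119716 ≡ 181 (mod 613)
5^256 ≡ 181^2 = 32761 ≡ 272 (mod 613)
5^512 ≡ 272^2 = 73984 ≡ 424 (mod 613)
612 = 512 + 64 + 32 + 4 in binary powers of 2.
So 5^612 ≡ 424 · 346 · 202 · 12 ≡ 1 (mod 613).
Since the result is 1, base 5 gives no evidence that 613 is composite.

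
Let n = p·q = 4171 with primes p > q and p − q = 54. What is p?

97

Since p = q + 54, we have 4171 = q(q + 54), so q² + 54q − 4171 = 0.
Discriminant: 54² + 4·4171 = 2916 + 16684 = 19600; √19600 = 140.
q = (−54 + 140)/2 = 43, and p = q + 54 = 97.
Check: 43 · 97 = 4171.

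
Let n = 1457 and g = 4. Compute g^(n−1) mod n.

4^1 ≡ 4 (mod 1457)
4^2 ≡ 4^2 = 16 ≡ 16 (mod 1457)
4^4 ≡ 16^2 = 256 ≡ 256 (mod 1457)
4^8 ≡ 256^2 = 65536 ≡ 1428 (mod 1457)
4^16 ≡ 1428^2 = 2039184 ≡ 841 (mod 1457)
4^32 ≡ 841^2 = 707281 ≡ 636 (mod 1457)
4^64 ≡ 636^2 = 404496 ≡ 907 (mod 1457)
4^128 ≡ 907^2 = 822649 ≡ 901 (mod 1457)
4^256 ≡ 901^2 = 811801 ≡ 252 (mod 1457)
4^512 ≡ 252^2 = 63504 ≡ 853 (mod 1457)
4^1024 ≡ 853^2 = 727609 ≡ 566 (mod 1457)
1456 = 1024 + 256 + 128 + 32 + 16 in binary powers of 2.
So 4^1456 ≡ 566 · 252 · 901 · 636 · 841 ≡ 686 (mod 1457).
Since 686 ≠ 1, base 4 is a Fermat witness: 1457 is composite.

686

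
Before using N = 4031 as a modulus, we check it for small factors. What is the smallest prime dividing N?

4031 is odd.
Digit sum 8, not divisible by 3.
Ends in 1: not divisible by 5.
7: 4031 = 7·575 + 6
11: 4031 = 11·366 + 5
13: 4031 = 13·310 + 1
17: 4031 = 17·237 + 2
19: 4031 = 19·212 + 3
23: 4031 = 23·175 + 6
29: 4031 = 29·139

29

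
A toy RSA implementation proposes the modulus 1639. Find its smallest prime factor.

1639 is odd.
Digit sum 19, not divisible by 3.
Ends in 9: not divisible by 5.
7: 1639 = 7·234 + 1
11: 1639 = 11·149

11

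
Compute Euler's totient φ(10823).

Factor: 10823 = 79 · 137.
φ(10823) = (79−1) · (137−1) = 78 · 136 = 10608.

10608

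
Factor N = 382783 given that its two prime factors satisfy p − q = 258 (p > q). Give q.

Since p = q + 258, we have 382783 = q(q + 258), so q² + 258q − 382783 = 0.
Discriminant: 258² + 4·382783 = 66564 + 1531132 = 1597696; √1597696 = 1264.
q = (−258 + 1264)/2 = 503, and p = q + 258 = 761.
Check: 503 · 761 = 382783.

503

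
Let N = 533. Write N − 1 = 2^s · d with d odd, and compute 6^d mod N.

188

533 − 1 = 532 = 2^2 · 133, so d = 133.
6^1 ≡ 6 (mod 533)
6^2 ≡ 6^2 = 36 ≡ 36 (mod 533)
6^4 ≡ 36^2 = 1296 ≡ 230 (mod 533)
6^8 ≡ 230^2 = 52900 ≡ 133 (mod 533)
6^16 ≡ 133^2 = 17689 ≡ 100 (mod 533)
6^32 ≡ 100^2 = 10000 ≡ 406 (mod 533)
6^64 ≡ 406^2 = 164836 ≡ 139 (mod 533)
6^128 ≡ 139^2 = 19321 ≡ 133 (mod 533)
133 = 128 + 4 + 1 in binary powers of 2.
So 6^133 ≡ 133 · 230 · 6 ≡ 188 (mod 533).
Squaring chain: 188 → 166; never reaches −1, so base 6 is a Miller–Rabin witness that 533 is composite.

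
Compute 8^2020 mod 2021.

1860

8^1 ≡ 8 (mod 2021)
8^2 ≡ 8^2 = 64 ≡ 64 (mod 2021)
8^4 ≡ 64^2 = 4096 ≡ 54 (mod 2021)
8^8 ≡ 54^2 = 2916 ≡ 895 (mod 2021)
8^16 ≡ 895^2 = 801025 ≡ 709 (mod 2021)
8^32 ≡ 709^2 = 502681 ≡ 1473 (mod 2021)
8^64 ≡ 1473^2 = 2169729 ≡ 1196 (mod 2021)
8^128 ≡ 1196^2 = 1430416 ≡ 1569 (mod 2021)
8^256 ≡ 1569^2 = 2461761 ≡ 183 (mod 2021)
8^512 ≡ 183^2 = 33489 ≡ 1153 (mod 2021)
8^1024 ≡ 1153^2 = 1329409 ≡ 1612 (mod 2021)
2020 = 1024 + 512 + 256 + 128 + 64 + 32 + 4 in binary powers of 2.
So 8^2020 ≡ 1612 · 1153 · 183 · 1569 · 1196 · 1473 · 54 ≡ 1860 (mod 2021).
Since 1860 ≠ 1, base 8 is a Fermat witness: 2021 is composite.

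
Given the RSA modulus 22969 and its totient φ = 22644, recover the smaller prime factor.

103

φ(n) = (p−1)(q−1) = n − (p+q) + 1, so p + q = 22969 − 22644 + 1 = 326.
p and q are the roots of t² − 326t + 22969 = 0.
Discriminant: 326² − 4·22969 = 106276 − 91876 = 14400; √14400 = 120.
q = (326 − 120)/2 = 103, p = (326 + 120)/2 = 223.
Check: 103 · 223 = 22969.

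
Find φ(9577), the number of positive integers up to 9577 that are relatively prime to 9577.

9360

Factor: 9577 = 61 · 157.
φ(9577) = (61−1) · (157−1) = 60 · 156 = 9360.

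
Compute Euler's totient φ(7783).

7560

Factor: 7783 = 43 · 181.
φ(7783) = (43−1) · (181−1) = 42 · 180 = 7560.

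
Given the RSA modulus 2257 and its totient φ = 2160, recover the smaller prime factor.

φ(n) = (p−1)(q−1) = n − (p+q) + 1, so p + q = 2257 − 2160 + 1 = 98.
p and q are the roots of t² − 98t + 2257 = 0.
Discriminant: 98² − 4·2257 = 9604 − 9028 = 576; √576 = 24.
q = (98 − 24)/2 = 37, p = (98 + 24)/2 = 61.
Check: 37 · 61 = 2257.

37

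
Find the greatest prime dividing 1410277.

59

1410277 = 11 · 128207
128207 = 41 · 3127
3127 = 53 · 59
59 is prime.
So 1410277 = 11 · 41 · 53 · 59; the largest prime factor is 59.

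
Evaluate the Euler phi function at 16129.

16002

Factor: 16129 = 127^2.
φ(16129) = 127^1·(127−1) = 16002.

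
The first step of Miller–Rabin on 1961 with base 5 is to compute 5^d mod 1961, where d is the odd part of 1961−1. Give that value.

775

1961 − 1 = 1960 = 2^3 · 245, so d = 245.
5^1 ≡ 5 (mod 1961)
5^2 ≡ 5^2 = 25 ≡ 25 (mod 1961)
5^4 ≡ 25^2 = 625 ≡ 625 (mod 1961)
5^8 ≡ 625^2 = 390625 ≡ 386 (mod 1961)
5^16 ≡ 386^2 = 148996 ≡ 1921 (mod 1961)
5^32 ≡ 1921^2 = 3690241 ≡ 1600 (mod 1961)
5^64 ≡ 1600^2 = 2560000 ≡ 895 (mod 1961)
5^128 ≡ 895^2 = 801025 ≡ 937 (mod 1961)
245 = 128 + 64 + 32 + 16 + 4 + 1 in binary powers of 2.
So 5^245 ≡ 937 · 895 · 1600 · 1921 · 625 · 5 ≡ 775 (mod 1961).
Squaring chain: 775 → 559 → 682; never reaches −1, so base 5 is a Miller–Rabin witness that 1961 is composite.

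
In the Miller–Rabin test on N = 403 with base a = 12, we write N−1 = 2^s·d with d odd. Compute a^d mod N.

246

403 − 1 = 402 = 2^1 · 201, so d = 201.
12^1 ≡ 12 (mod 403)
12^2 ≡ 12^2 = 144 ≡ 144 (mod 403)
12^4 ≡ 144^2 = 20736 ≡ 183 (mod 403)
12^8 ≡ 183^2 = 33489 ≡ 40 (mod 403)
12^16 ≡ 40^2 = 1600 ≡ 391 (mod 403)
12^32 ≡ 391^2 = 152881 ≡ 144 (mod 403)
12^64 ≡ 144^2 = 20736 ≡ 183 (mod 403)
12^128 ≡ 183^2 = 33489 ≡ 40 (mod 403)
201 = 128 + 64 + 8 + 1 in binary powers of 2.
So 12^201 ≡ 40 · 183 · 40 · 12 ≡ 246 (mod 403).
Squaring chain: 246; never reaches −1, so base 12 is a Miller–Rabin witness that 403 is composite.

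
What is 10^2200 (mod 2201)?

10^1 ≡ 10 (mod 2201)
10^2 ≡ 10^2 = 100 ≡ 100 (mod 2201)
10^4 ≡ 100^2 = 10000 ≡ 1196 (mod 2201)
10^8 ≡ 1196^2 = 1430416 ≡ 1967 (mod 2201)
10^16 ≡ 1967^2 = 3869089 ≡ 1932 (mod 2201)
10^32 ≡ 1932^2 = 3732624 ≡ 1929 (mod 2201)
10^64 ≡ 1929^2 = 3721041 ≡ 1351 (mod 2201)
10^128 ≡ 1351^2 = 1825201 ≡ 572 (mod 2201)
10^256 ≡ 572^2 = 327184 ≡ 1436 (mod 2201)
10^512 ≡ 1436^2 = 2062096 ≡ 1960 (mod 2201)
10^1024 ≡ 1960^2 = 3841600 ≡ 855 (mod 2201)
10^2048 ≡ 855^2 = 731025 ≡ 293 (mod 2201)
2200 = 2048 + 128 + 16 + 8 in binary powers of 2.
So 10^2200 ≡ 293 · 572 · 1932 · 1967 ≡ 1369 (mod 2201).
Since 1369 ≠ 1, base 10 is a Fermat witness: 2201 is composite.

1369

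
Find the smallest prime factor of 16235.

5

16235 is odd.
Digit sum 17, not divisible by 3.
Ends in 5: divisible by 5.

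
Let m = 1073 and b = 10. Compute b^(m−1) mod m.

750

10^1 ≡ 10 (mod 1073)
10^2 ≡ 10^2 = 100 ≡ 100 (mod 1073)
10^4 ≡ 100^2 = 10000 ≡ 343 (mod 1073)
10^8 ≡ 343^2 = 117649 ≡ 692 (mod 1073)
10^16 ≡ 692^2 = 478864 ≡ 306 (mod 1073)
10^32 ≡ 306^2 = 93636 ≡ 285 (mod 1073)
10^64 ≡ 285^2 = 81225 ≡ 750 (mod 1073)
10^128 ≡ 750^2 = 562500 ≡ 248 (mod 1073)
10^256 ≡ 248^2 = 61504 ≡ 343 (mod 1073)
10^512 ≡ 343^2 = 117649 ≡ 692 (mod 1073)
10^1024 ≡ 692^2 = 478864 ≡ 306 (mod 1073)
1072 = 1024 + 32 + 16 in binary powers of 2.
So 10^1072 ≡ 306 · 285 · 306 ≡ 750 (mod 1073).
Since 750 ≠ 1, base 10 is a Fermat witness: 1073 is composite.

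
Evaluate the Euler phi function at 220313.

Factor: 220313 = 29 · 71 · 107.
φ(220313) = (29−1) · (71−1) · (107−1) = 28 · 70 · 106 = 207760.

207760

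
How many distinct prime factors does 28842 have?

28842 = 2 · 14421
14421 = 3 · 4807
4807 = 11 · 437
437 = 19 · 23
28842 = 2 · 3 · 11 · 19 · 23, which has 5 distinct prime factors.

5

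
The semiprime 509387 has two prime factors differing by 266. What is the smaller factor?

Since p = q + 266, we have 509387 = q(q + 266), so q² + 266q − 509387 = 0.
Discriminant: 266² + 4·509387 = 70756 + 2037548 = 2108304; √2108304 = 1452.
q = (−266 + 1452)/2 = 593, and p = q + 266 = 859.
Check: 593 · 859 = 509387.

593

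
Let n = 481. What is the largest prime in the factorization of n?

37

481 = 13 · 37
37 is prime.
So 481 = 13 · 37; the largest prime factor is 37.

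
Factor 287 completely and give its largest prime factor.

41

287 = 7 · 41
41 is prime.
So 287 = 7 · 41; the largest prime factor is 41.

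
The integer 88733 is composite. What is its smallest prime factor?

88733 is odd.
Digit sum 29, not divisible by 3.
Ends in 3: not divisible by 5.
7: 88733 = 7·12676 + 1
11: 88733 = 11·8066 + 7
13: 88733 = 13·6825 + 8
17: 88733 = 17·5219 + 10
19: 88733 = 19·4670 + 3
23: 88733 = 23·3857 + 22
29: 88733 = 29·3059 + 22
31: 88733 = 31·2862 + 11
37: 88733 = 37·2398 + 7
41: 88733 = 41·2164 + 9
43: 88733 = 43·2063 + 24
47: 88733 = 47·1887 + 44
53: 88733 = 53·1674 + 11
59: 88733 = 59·1503 + 56
61: 88733 = 61·1454 + 39
67: 88733 = 67·1324 + 25
71: 88733 = 71·1249 + 54
73: 88733 = 73·1215 + 38
79: 88733 = 79·1123 + 16
83: 88733 = 83·1069 + 6
89: 88733 = 89·997

89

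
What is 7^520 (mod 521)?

7^1 ≡ 7 (mod 521)
7^2 ≡ 7^2 = 49 ≡ 49 (mod 521)
7^4 ≡ 49^2 = 2401 ≡ 317 (mod 521)
7^8 ≡ 317^2 = 100489 ≡ 457 (mod 521)
7^16 ≡ 457^2 = 208849 ≡ 449 (mod 521)
7^32 ≡ 449^2 = 201601 ≡ 495 (mod 521)
7^64 ≡ 495^2 = 245025 ≡ 155 (mod 521)
7^128 ≡ 155^2 = 24025 ≡ 59 (mod 521)
7^256 ≡ 59^2 = 3481 ≡ 355 (mod 521)
7^512 ≡ 355^2 = 126025 ≡ 464 (mod 521)
520 = 512 + 8 in binary powers of 2.
So 7^520 ≡ 464 · 457 ≡ 1 (mod 521).
Since the result is 1, base 7 gives no evidence that 521 is composite.

1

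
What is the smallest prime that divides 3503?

3503 is odd.
Digit sum 11, not divisible by 3.
Ends in 3: not divisible by 5.
7: 3503 = 7·500 + 3
11: 3503 = 11·318 + 5
13: 3503 = 13·269 + 6
17: 3503 = 17·206 + 1
19: 3503 = 19·184 + 7
23: 3503 = 23·152 + 7
29: 3503 = 29·120 + 23
31: 3503 = 31·113

31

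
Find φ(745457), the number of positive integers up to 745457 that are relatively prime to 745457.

712080

Factor: 745457 = 31 · 139 · 173.
φ(745457) = (31−1) · (139−1) · (173−1) = 30 · 138 · 172 = 712080.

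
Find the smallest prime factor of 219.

3

219 is odd.
Digit sum 12, divisible by 3.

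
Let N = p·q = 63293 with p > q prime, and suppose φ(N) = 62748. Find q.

φ(n) = (p−1)(q−1) = n − (p+q) + 1, so p + q = 63293 − 62748 + 1 = 546.
p and q are the roots of t² − 546t + 63293 = 0.
Discriminant: 546² − 4·63293 = 298116 − 253172 = 44944; √44944 = 212.
q = (546 − 212)/2 = 167, p = (546 + 212)/2 = 379.
Check: 167 · 379 = 63293.

167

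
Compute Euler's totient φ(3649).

3520

Factor: 3649 = 41 · 89.
φ(3649) = (41−1) · (89−1) = 40 · 88 = 3520.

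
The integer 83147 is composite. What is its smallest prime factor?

83147 is odd.
Digit sum 23, not divisible by 3.
Ends in 7: not divisible by 5.
7: 83147 = 7·11878 + 1
11: 83147 = 11·7558 + 9
13: 83147 = 13·6395 + 12
17: 83147 = 17·4891

17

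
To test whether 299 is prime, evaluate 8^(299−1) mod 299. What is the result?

8^1 ≡ 8 (mod 299)
8^2 ≡ 8^2 = 64 ≡ 64 (mod 299)
8^4 ≡ 64^2 = 4096 ≡ 209 (mod 299)
8^8 ≡ 209^2 = 43681 ≡ 27 (mod 299)
8^16 ≡ 27^2 = 729 ≡ 131 (mod 299)
8^32 ≡ 131^2 = 17161 ≡ 118 (mod 299)
8^64 ≡ 118^2 = 13924 ≡ 170 (mod 299)
8^128 ≡ 170^2 = 28900 ≡ 196 (mod 299)
8^256 ≡ 196^2 = 38416 ≡ 144 (mod 299)
298 = 256 + 32 + 8 + 2 in binary powers of 2.
So 8^298 ≡ 144 · 118 · 27 · 64 ≡ 77 (mod 299).
Since 77 ≠ 1, base 8 is a Fermat witness: 299 is composite.

77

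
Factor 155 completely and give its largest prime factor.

31

155 = 5 · 31
31 is prime.
So 155 = 5 · 31; the largest prime factor is 31.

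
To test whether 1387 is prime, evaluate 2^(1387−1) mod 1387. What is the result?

1

2^1 ≡ 2 (mod 1387)
2^2 ≡ 2^2 = 4 ≡ 4 (mod 1387)
2^4 ≡ 4^2 = 16 ≡ 16 (mod 1387)
2^8 ≡ 16^2 = 256 ≡ 256 (mod 1387)
2^16 ≡ 256^2 = 65536 ≡ 347 (mod 1387)
2^32 ≡ 347^2 = 120409 ≡ 1127 (mod 1387)
2^64 ≡ 1127^2 = 1270129 ≡ 1024 (mod 1387)
2^128 ≡ 1024^2 = 1048576 ≡ 4 (mod 1387)
2^256 ≡ 4^2 = 16 ≡ 16 (mod 1387)
2^512 ≡ 16^2 = 256 ≡ 256 (mod 1387)
2^1024 ≡ 256^2 = 65536 ≡ 347 (mod 1387)
1386 = 1024 + 256 + 64 + 32 + 8 + 2 in binary powers of 2.
So 2^1386 ≡ 347 · 16 · 1024 · 1127 · 256 · 4 ≡ 1 (mod 1387).
Since the result is 1, base 2 gives no evidence that 1387 is composite.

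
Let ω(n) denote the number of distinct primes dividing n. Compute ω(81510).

81510 = 2 · 40755
40755 = 3 · 13585
13585 = 5 · 2717
2717 = 11 · 247
247 = 13 · 19
81510 = 2 · 3 · 5 · 11 · 13 · 19, which has 6 distinct prime factors.

6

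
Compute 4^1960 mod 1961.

1561

4^1 ≡ 4 (mod 1961)
4^2 ≡ 4^2 = 16 ≡ 16 (mod 1961)
4^4 ≡ 16^2 = 256 ≡ 256 (mod 1961)
4^8 ≡ 256^2 = 65536 ≡ 823 (mod 1961)
4^16 ≡ 823^2 = 677329 ≡ 784 (mod 1961)
4^32 ≡ 784^2 = 614656 ≡ 863 (mod 1961)
4^64 ≡ 863^2 = 744769 ≡ 1550 (mod 1961)
4^128 ≡ 1550^2 = 2402500 ≡ 275 (mod 1961)
4^256 ≡ 275^2 = 75625 ≡ 1107 (mod 1961)
4^512 ≡ 1107^2 = 1225449 ≡ 1785 (mod 1961)
4^1024 ≡ 1785^2 = 3186225 ≡ 1561 (mod 1961)
1960 = 1024 + 512 + 256 + 128 + 32 + 8 in binary powers of 2.
So 4^1960 ≡ 1561 · 1785 · 1107 · 275 · 863 · 823 ≡ 1561 (mod 1961).
Since 1561 ≠ 1, base 4 is a Fermat witness: 1961 is composite.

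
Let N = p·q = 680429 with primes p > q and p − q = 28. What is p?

839

Since p = q + 28, we have 680429 = q(q + 28), so q² + 28q − 680429 = 0.
Discriminant: 28² + 4·680429 = 784 + 2721716 = 2722500; √2722500 = 1650.
q = (−28 + 1650)/2 = 811, and p = q + 28 = 839.
Check: 811 · 839 = 680429.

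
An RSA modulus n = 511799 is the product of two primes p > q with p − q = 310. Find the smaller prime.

Since p = q + 310, we have 511799 = q(q + 310), so q² + 310q − 511799 = 0.
Discriminant: 310² + 4·511799 = 96100 + 2047196 = 2143296; √2143296 = 1464.
q = (−310 + 1464)/2 = 577, and p = q + 310 = 887.
Check: 577 · 887 = 511799.

577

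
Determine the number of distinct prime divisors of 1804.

1804 = 2^2 · 451
451 = 11 · 41
1804 = 2^2 · 11 · 41, which has 3 distinct prime factors.

3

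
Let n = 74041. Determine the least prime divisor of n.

74041 is odd.
Digit sum 16, not divisible by 3.
Ends in 1: not divisible by 5.
7: 74041 = 7·10577 + 2
11: 74041 = 11·6731

11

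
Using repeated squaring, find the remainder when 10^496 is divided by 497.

10^1 ≡ 10 (mod 497)
10^2 ≡ 10^2 = 100 ≡ 100 (mod 497)
10^4 ≡ 100^2 = 10000 ≡ 60 (mod 497)
10^8 ≡ 60^2 = 3600 ≡ 121 (mod 497)
10^16 ≡ 121^2 = 14641 ≡ 228 (mod 497)
10^32 ≡ 228^2 = 51984 ≡ 296 (mod 497)
10^64 ≡ 296^2 = 87616 ≡ 144 (mod 497)
10^128 ≡ 144^2 = 20736 ≡ 359 (mod 497)
10^256 ≡ 359^2 = 128881 ≡ 158 (mod 497)
496 = 256 + 128 + 64 + 32 + 16 in binary powers of 2.
So 10^496 ≡ 158 · 359 · 144 · 296 · 228 ≡ 249 (mod 497).
Since 249 ≠ 1, base 10 is a Fermat witness: 497 is composite.

249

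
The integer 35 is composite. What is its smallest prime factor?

35 is odd.
Digit sum 8, not divisible by 3.
Ends in 5: divisible by 5.

5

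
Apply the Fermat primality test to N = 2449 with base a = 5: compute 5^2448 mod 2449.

1985

5^1 ≡ 5 (mod 2449)
5^2 ≡ 5^2 = 25 ≡ 25 (mod 2449)
5^4 ≡ 25^2 = 625 ≡ 625 (mod 2449)
5^8 ≡ 625^2 = 390625 ≡ 1234 (mod 2449)
5^16 ≡ 1234^2 = 1522756 ≡ 1927 (mod 2449)
5^32 ≡ 1927^2 = 3713329 ≡ 645 (mod 2449)
5^64 ≡ 645^2 = 416025 ≡ 2144 (mod 2449)
5^128 ≡ 2144^2 = 4596736 ≡ 2412 (mod 2449)
5^256 ≡ 2412^2 = 5817744 ≡ 1369 (mod 2449)
5^512 ≡ 1369^2 = 1874161 ≡ 676 (mod 2449)
5^1024 ≡ 676^2 = 456976 ≡ 1462 (mod 2449)
5^2048 ≡ 1462^2 = 2137444 ≡ 1916 (mod 2449)
2448 = 2048 + 256 + 128 + 16 in binary powers of 2.
So 5^2448 ≡ 1916 · 1369 · 2412 · 1927 ≡ 1985 (mod 2449).
Since 1985 ≠ 1, base 5 is a Fermat witness: 2449 is composite.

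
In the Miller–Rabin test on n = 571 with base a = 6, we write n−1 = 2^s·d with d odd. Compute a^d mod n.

1

571 − 1 = 570 = 2^1 · 285, so d = 285.
6^1 ≡ 6 (mod 571)
6^2 ≡ 6^2 = 36 ≡ 36 (mod 571)
6^4 ≡ 36^2 = 1296 ≡ 154 (mod 571)
6^8 ≡ 154^2 = 23716 ≡ 305 (mod 571)
6^16 ≡ 305^2 = 93025 ≡ 523 (mod 571)
6^32 ≡ 523^2 = 273529 ≡ 20 (mod 571)
6^64 ≡ 20^2 = 400 ≡ 400 (mod 571)
6^128 ≡ 400^2 = 160000 ≡ 120 (mod 571)
6^256 ≡ 120^2 = 14400 ≡ 125 (mod 571)
285 = 256 + 16 + 8 + 4 + 1 in binary powers of 2.
So 6^285 ≡ 125 · 523 · 305 · 154 · 6 ≡ 1 (mod 571).
Since 6^d ≡ 1 (mod 571), base 6 does not prove 571 composite.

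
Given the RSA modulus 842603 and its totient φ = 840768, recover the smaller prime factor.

φ(n) = (p−1)(q−1) = n − (p+q) + 1, so p + q = 842603 − 840768 + 1 = 1836.
p and q are the roots of t² − 1836t + 842603 = 0.
Discriminant: 1836² − 4·842603 = 3370896 − 3370412 = 484; √484 = 22.
q = (1836 − 22)/2 = 907, p = (1836 + 22)/2 = 929.
Check: 907 · 929 = 842603.

907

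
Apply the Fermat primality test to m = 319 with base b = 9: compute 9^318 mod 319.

9^1 ≡ 9 (mod 319)
9^2 ≡ 9^2 = 81 ≡ 81 (mod 319)
9^4 ≡ 81^2 = 6561 ≡ 181 (mod 319)
9^8 ≡ 181^2 = 32761 ≡ 223 (mod 319)
9^16 ≡ 223^2 = 49729 ≡ 284 (mod 319)
9^32 ≡ 284^2 = 80656 ≡ 268 (mod 319)
9^64 ≡ 268^2 = 71824 ≡ 49 (mod 319)
9^128 ≡ 49^2 = 2401 ≡ 168 (mod 319)
9^256 ≡ 168^2 = 28224 ≡ 152 (mod 319)
318 = 256 + 32 + 16 + 8 + 4 + 2 in binary powers of 2.
So 9^318 ≡ 152 · 268 · 284 · 223 · 181 · 81 ≡ 25 (mod 319).
Since 25 ≠ 1, base 9 is a Fermat witness: 319 is composite.

25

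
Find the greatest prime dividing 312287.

312287 = 59 · 5293
5293 = 67 · 79
79 is prime.
So 312287 = 59 · 67 · 79; the largest prime factor is 79.

79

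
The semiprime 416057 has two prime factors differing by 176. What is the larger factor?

739

Since p = q + 176, we have 416057 = q(q + 176), so q² + 176q − 416057 = 0.
Discriminant: 176² + 4·416057 = 30976 + 1664228 = 1695204; √1695204 = 1302.
q = (−176 + 1302)/2 = 563, and p = q + 176 = 739.
Check: 563 · 739 = 416057.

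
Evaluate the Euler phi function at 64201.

58320

Factor: 64201 = 19 · 31 · 109.
φ(64201) = (19−1) · (31−1) · (109−1) = 18 · 30 · 108 = 58320.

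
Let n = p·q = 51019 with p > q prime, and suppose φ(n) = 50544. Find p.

313

φ(n) = (p−1)(q−1) = n − (p+q) + 1, so p + q = 51019 − 50544 + 1 = 476.
p and q are the roots of t² − 476t + 51019 = 0.
Discriminant: 476² − 4·51019 = 226576 − 204076 = 22500; √22500 = 150.
q = (476 − 150)/2 = 163, p = (476 + 150)/2 = 313.
Check: 163 · 313 = 51019.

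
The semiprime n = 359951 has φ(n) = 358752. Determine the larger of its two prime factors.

607

φ(n) = (p−1)(q−1) = n − (p+q) + 1, so p + q = 359951 − 358752 + 1 = 1200.
p and q are the roots of t² − 1200t + 359951 = 0.
Discriminant: 1200² − 4·359951 = 1440000 − 1439804 = 196; √196 = 14.
q = (1200 − 14)/2 = 593, p = (1200 + 14)/2 = 607.
Check: 593 · 607 = 359951.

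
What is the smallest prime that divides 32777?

73

32777 is odd.
Digit sum 26, not divisible by 3.
Ends in 7: not divisible by 5.
7: 32777 = 7·4682 + 3
11: 32777 = 11·2979 + 8
13: 32777 = 13·2521 + 4
17: 32777 = 17·1928 + 1
19: 32777 = 19·1725 + 2
23: 32777 = 23·1425 + 2
29: 32777 = 29·1130 + 7
31: 32777 = 31·1057 + 10
37: 32777 = 37·885 + 32
41: 32777 = 41·799 + 18
43: 32777 = 43·762 + 11
47: 32777 = 47·697 + 18
53: 32777 = 53·618 + 23
59: 32777 = 59·555 + 32
61: 32777 = 61·537 + 20
67: 32777 = 67·489 + 14
71: 32777 = 71·461 + 46
73: 32777 = 73·449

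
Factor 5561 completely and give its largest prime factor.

5561 = 67 · 83
83 is prime.
So 5561 = 67 · 83; the largest prime factor is 83.

83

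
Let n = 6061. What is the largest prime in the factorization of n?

29

6061 = 11 · 551
551 = 19 · 29
29 is prime.
So 6061 = 11 · 19 · 29; the largest prime factor is 29.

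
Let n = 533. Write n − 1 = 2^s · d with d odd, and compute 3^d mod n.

120

533 − 1 = 532 = 2^2 · 133, so d = 133.
3^1 ≡ 3 (mod 533)
3^2 ≡ 3^2 = 9 ≡ 9 (mod 533)
3^4 ≡ 9^2 = 81 ≡ 81 (mod 533)
3^8 ≡ 81^2 = 6561 ≡ 165 (mod 533)
3^16 ≡ 165^2 = 27225 ≡ 42 (mod 533)
3^32 ≡ 42^2 = 1764 ≡ 165 (mod 533)
3^64 ≡ 165^2 = 27225 ≡ 42 (mod 533)
3^128 ≡ 42^2 = 1764 ≡ 165 (mod 533)
133 = 128 + 4 + 1 in binary powers of 2.
So 3^133 ≡ 165 · 81 · 3 ≡ 120 (mod 533).
Squaring chain: 120 → 9; never reaches −1, so base 3 is a Miller–Rabin witness that 533 is composite.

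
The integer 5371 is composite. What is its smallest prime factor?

41

5371 is odd.
Digit sum 16, not divisible by 3.
Ends in 1: not divisible by 5.
7: 5371 = 7·767 + 2
11: 5371 = 11·488 + 3
13: 5371 = 13·413 + 2
17: 5371 = 17·315 + 16
19: 5371 = 19·282 + 13
23: 5371 = 23·233 + 12
29: 5371 = 29·185 + 6
31: 5371 = 31·173 + 8
37: 5371 = 37·145 + 6
41: 5371 = 41·131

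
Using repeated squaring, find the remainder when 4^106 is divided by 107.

1

4^1 ≡ 4 (mod 107)
4^2 ≡ 4^2 = 16 ≡ 16 (mod 107)
4^4 ≡ 16^2 = 256 ≡ 42 (mod 107)
4^8 ≡ 42^2 = 1764 ≡ 52 (mod 107)
4^16 ≡ 52^2 = 2704 ≡ 29 (mod 107)
4^32 ≡ 29^2 = 841 ≡ 92 (mod 107)
4^64 ≡ 92^2 = 8464 ≡ 11 (mod 107)
106 = 64 + 32 + 8 + 2 in binary powers of 2.
So 4^106 ≡ 11 · 92 · 52 · 16 ≡ 1 (mod 107).
Since the result is 1, base 4 gives no evidence that 107 is composite.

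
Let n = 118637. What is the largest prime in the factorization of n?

89

118637 = 31 · 3827
3827 = 43 · 89
89 is prime.
So 118637 = 31 · 43 · 89; the largest prime factor is 89.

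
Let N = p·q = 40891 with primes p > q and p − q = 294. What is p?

397

Since p = q + 294, we have 40891 = q(q + 294), so q² + 294q − 40891 = 0.
Discriminant: 294² + 4·40891 = 86436 + 163564 = 250000; √250000 = 500.
q = (−294 + 500)/2 = 103, and p = q + 294 = 397.
Check: 103 · 397 = 40891.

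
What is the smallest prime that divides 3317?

31

3317 is odd.
Digit sum 14, not divisible by 3.
Ends in 7: not divisible by 5.
7: 3317 = 7·473 + 6
11: 3317 = 11·301 + 6
13: 3317 = 13·255 + 2
17: 3317 = 17·195 + 2
19: 3317 = 19·174 + 11
23: 3317 = 23·144 + 5
29: 3317 = 29·114 + 11
31: 3317 = 31·107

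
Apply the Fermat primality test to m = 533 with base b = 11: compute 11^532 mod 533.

146

11^1 ≡ 11 (mod 533)
11^2 ≡ 11^2 = 121 ≡ 121 (mod 533)
11^4 ≡ 121^2 = 14641 ≡ 250 (mod 533)
11^8 ≡ 250^2 = 62500 ≡ 139 (mod 533)
11^16 ≡ 139^2 = 19321 ≡ 133 (mod 533)
11^32 ≡ 133^2 = 17689 ≡ 100 (mod 533)
11^64 ≡ 100^2 = 10000 ≡ 406 (mod 533)
11^128 ≡ 406^2 = 164836 ≡ 139 (mod 533)
11^256 ≡ 139^2 = 19321 ≡ 133 (mod 533)
11^512 ≡ 133^2 = 17689 ≡ 100 (mod 533)
532 = 512 + 16 + 4 in binary powers of 2.
So 11^532 ≡ 100 · 133 · 250 ≡ 146 (mod 533).
Since 146 ≠ 1, base 11 is a Fermat witness: 533 is composite.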